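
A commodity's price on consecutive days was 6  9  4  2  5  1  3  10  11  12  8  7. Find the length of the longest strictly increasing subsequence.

5

Track the smallest tail for each achievable length (strict):
6 → extends → [6]
9 → extends → [6, 9]
4 → replaces 6 → [4, 9]
2 → replaces 4 → [2, 9]
5 → replaces 9 → [2, 5]
1 → replaces 2 → [1, 5]
3 → replaces 5 → [1, 3]
10 → extends → [1, 3, 10]
11 → extends → [1, 3, 10, 11]
12 → extends → [1, 3, 10, 11, 12]
8 → replaces 10 → [1, 3, 8, 11, 12]
7 → replaces 8 → [1, 3, 7, 11, 12]
Five tails, so the longest strictly increasing subsequence has length 5 (e.g. 6, 9, 10, 11, 12).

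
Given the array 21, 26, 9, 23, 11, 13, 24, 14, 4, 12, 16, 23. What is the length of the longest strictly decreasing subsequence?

4

Negate each value so 'decreasing' becomes 'increasing', then run patience tails on the negated sequence:
-21 → extends → [-21]
-26 → replaces -21 → [-26]
-9 → extends → [-26, -9]
-23 → replaces -9 → [-26, -23]
-11 → extends → [-26, -23, -11]
-13 → replaces -11 → [-26, -23, -13]
-24 → replaces -23 → [-26, -24, -13]
-14 → replaces -13 → [-26, -24, -14]
-4 → extends → [-26, -24, -14, -4]
-12 → replaces -4 → [-26, -24, -14, -12]
-16 → replaces -14 → [-26, -24, -16, -12]
-23 → replaces -16 → [-26, -24, -23, -12]
Four tails, so the longest strictly decreasing subsequence of the original has length 4.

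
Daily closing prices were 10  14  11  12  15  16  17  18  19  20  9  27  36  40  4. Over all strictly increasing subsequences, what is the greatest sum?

Let S[i] be the best sum of a strictly increasing subsequence ending at i:
i:       1   2   3   4   5   6   7   8   9  10  11  12  13  14  15
a[i]:   10  14  11  12  15  16  17  18  19  20   9  27  36  40   4
S:      10  24  21  33  48  64  81  99 118 138   9 165 201 241   4
Maximum is 241 (e.g. 10 + 11 + 12 + 15 + 16 + 17 + 18 + 19 + 20 + 27 + 36 + 40).

241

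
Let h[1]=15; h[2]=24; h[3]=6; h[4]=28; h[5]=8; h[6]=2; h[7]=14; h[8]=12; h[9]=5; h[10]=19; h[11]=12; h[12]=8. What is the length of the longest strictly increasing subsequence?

Track the smallest tail for each achievable length (strict):
15 → extends → [15]
24 → extends → [15, 24]
6 → replaces 15 → [6, 24]
28 → extends → [6, 24, 28]
8 → replaces 24 → [6, 8, 28]
2 → replaces 6 → [2, 8, 28]
14 → replaces 28 → [2, 8, 14]
12 → replaces 14 → [2, 8, 12]
5 → replaces 8 → [2, 5, 12]
19 → extends → [2, 5, 12, 19]
12 → already a tail → [2, 5, 12, 19]
8 → replaces 12 → [2, 5, 8, 19]
Four tails, so the longest strictly increasing subsequence has length 4 (e.g. 6, 8, 14, 19).

4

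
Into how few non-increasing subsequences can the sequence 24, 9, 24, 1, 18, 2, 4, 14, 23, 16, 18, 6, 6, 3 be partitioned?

6

Place each on the leftmost legal pile:
24 → new pile 1 (tops now [24])
9 → pile 1 (tops now [9])
24 → new pile 2 (tops now [9, 24])
1 → pile 1 (tops now [1, 24])
18 → pile 2 (tops now [1, 18])
2 → pile 2 (tops now [1, 2])
4 → new pile 3 (tops now [1, 2, 4])
14 → new pile 4 (tops now [1, 2, 4, 14])
23 → new pile 5 (tops now [1, 2, 4, 14, 23])
16 → pile 5 (tops now [1, 2, 4, 14, 16])
18 → new pile 6 (tops now [1, 2, 4, 14, 16, 18])
6 → pile 4 (tops now [1, 2, 4, 6, 16, 18])
6 → pile 4 (tops now [1, 2, 4, 6, 16, 18])
3 → pile 3 (tops now [1, 2, 3, 6, 16, 18])
Six piles.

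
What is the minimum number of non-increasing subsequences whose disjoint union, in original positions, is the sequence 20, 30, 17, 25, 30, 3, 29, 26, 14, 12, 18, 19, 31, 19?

5

Place each on the leftmost legal pile:
20 → new pile 1 (tops now [20])
30 → new pile 2 (tops now [20, 30])
17 → pile 1 (tops now [17, 30])
25 → pile 2 (tops now [17, 25])
30 → new pile 3 (tops now [17, 25, 30])
3 → pile 1 (tops now [3, 25, 30])
29 → pile 3 (tops now [3, 25, 29])
26 → pile 3 (tops now [3, 25, 26])
14 → pile 2 (tops now [3, 14, 26])
12 → pile 2 (tops now [3, 12, 26])
18 → pile 3 (tops now [3, 12, 18])
19 → new pile 4 (tops now [3, 12, 18, 19])
31 → new pile 5 (tops now [3, 12, 18, 19, 31])
19 → pile 4 (tops now [3, 12, 18, 19, 31])
Five piles.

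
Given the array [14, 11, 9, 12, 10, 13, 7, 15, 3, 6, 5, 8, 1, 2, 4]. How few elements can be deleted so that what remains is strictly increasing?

11

Fewest deletions = n − (longest strictly increasing subsequence).
i:      1  2  3  4  5  6  7  8  9 10 11 12 13 14 15
a[i]:  14 11  9 12 10 13  7 15  3  6  5  8  1  2  4
dp:     1  1  1  2  2  3  1  4  1  2  2  3  1  2  3
max dp = 4, so deletions = 15 − 4 = 11.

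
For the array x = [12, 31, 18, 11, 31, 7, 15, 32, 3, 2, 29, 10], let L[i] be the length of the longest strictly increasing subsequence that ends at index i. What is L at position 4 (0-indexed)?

dp[i] = 1 + max{dp[j] : j<i, x[j]<x[i]} (or 1 if no such j):
i:      0  1  2  3  4  5  6  7  8  9 10 11
x[i]:  12 31 18 11 31  7 15 32  3  2 29 10
dp:     1  2  2  1  3  1  2  4  1  1  3  2
At index 4 the value is 3.

3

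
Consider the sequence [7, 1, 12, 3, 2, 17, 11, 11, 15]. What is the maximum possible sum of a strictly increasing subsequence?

Let S[i] be the best sum of a strictly increasing subsequence ending at i:
i:      1  2  3  4  5  6  7  8  9
a[i]:   7  1 12  3  2 17 11 11 15
S:      7  1 19  4  3 36 18 18 34
Maximum is 36 (e.g. 7 + 12 + 17).

36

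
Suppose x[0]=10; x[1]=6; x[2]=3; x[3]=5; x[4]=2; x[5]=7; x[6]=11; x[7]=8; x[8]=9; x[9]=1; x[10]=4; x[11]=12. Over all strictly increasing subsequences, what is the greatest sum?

Let S[i] be the best sum of a strictly increasing subsequence ending at i:
i:      0  1  2  3  4  5  6  7  8  9 10 11
x[i]:  10  6  3  5  2  7 11  8  9  1  4 12
S:     10  6  3  8  2 15 26 23 32  1  7 44
Maximum is 44 (e.g. 3 + 5 + 7 + 8 + 9 + 12).

44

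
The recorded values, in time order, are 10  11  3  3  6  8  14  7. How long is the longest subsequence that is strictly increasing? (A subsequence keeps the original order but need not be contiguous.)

4

Let dp[i] be the length of the longest such subsequence ending at index i:
i:      1  2  3  4  5  6  7  8
a[i]:  10 11  3  3  6  8 14  7
dp:     1  2  1  1  2  3  4  3
Maximum dp value is 4.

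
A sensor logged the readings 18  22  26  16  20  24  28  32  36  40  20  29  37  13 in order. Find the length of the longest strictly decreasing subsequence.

Negate each value so 'decreasing' becomes 'increasing', then run patience tails on the negated sequence:
-18 → extends → [-18]
-22 → replaces -18 → [-22]
-26 → replaces -22 → [-26]
-16 → extends → [-26, -16]
-20 → replaces -16 → [-26, -20]
-24 → replaces -20 → [-26, -24]
-28 → replaces -26 → [-28, -24]
-32 → replaces -28 → [-32, -24]
-36 → replaces -32 → [-36, -24]
-40 → replaces -36 → [-40, -24]
-20 → extends → [-40, -24, -20]
-29 → replaces -24 → [-40, -29, -20]
-37 → replaces -29 → [-40, -37, -20]
-13 → extends → [-40, -37, -20, -13]
Four tails, so the longest strictly decreasing subsequence of the original has length 4.

4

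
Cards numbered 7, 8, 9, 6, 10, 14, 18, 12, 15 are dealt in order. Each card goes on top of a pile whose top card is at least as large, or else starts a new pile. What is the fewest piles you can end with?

Place each on the leftmost legal pile:
7 → new pile 1 (tops now [7])
8 → new pile 2 (tops now [7, 8])
9 → new pile 3 (tops now [7, 8, 9])
6 → pile 1 (tops now [6, 8, 9])
10 → new pile 4 (tops now [6, 8, 9, 10])
14 → new pile 5 (tops now [6, 8, 9, 10, 14])
18 → new pile 6 (tops now [6, 8, 9, 10, 14, 18])
12 → pile 5 (tops now [6, 8, 9, 10, 12, 18])
15 → pile 6 (tops now [6, 8, 9, 10, 12, 15])
Six piles.

6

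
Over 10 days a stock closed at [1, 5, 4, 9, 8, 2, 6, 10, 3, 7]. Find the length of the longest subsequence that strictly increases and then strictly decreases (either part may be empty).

inc[i] = longest strictly increasing subsequence ending at i; dec[i] = longest strictly decreasing subsequence starting at i:
i:      1  2  3  4  5  6  7  8  9 10
a[i]:   1  5  4  9  8  2  6 10  3  7
inc:    1  2  2  3  3  2  3  4  3  4
dec:    1  3  2  4  3  1  2  2  1  1
Best peak at i=4 (value 9): inc=3, dec=4, length 3+4−1 = 6.

6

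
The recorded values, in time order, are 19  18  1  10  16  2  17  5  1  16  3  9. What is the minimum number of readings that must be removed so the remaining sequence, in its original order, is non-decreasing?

Fewest deletions = n − (longest non-decreasing subsequence).
i:      1  2  3  4  5  6  7  8  9 10 11 12
a[i]:  19 18  1 10 16  2 17  5  1 16  3  9
dp:     1  1  1  2  3  2  4  3  2  4  3  4
max dp = 4, so deletions = 12 − 4 = 8.

8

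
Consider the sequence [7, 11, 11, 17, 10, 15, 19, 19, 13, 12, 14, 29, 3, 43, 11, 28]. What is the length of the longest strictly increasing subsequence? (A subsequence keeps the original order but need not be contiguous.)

6

Track the smallest tail for each achievable length (strict):
7 → extends → [7]
11 → extends → [7, 11]
11 → already a tail → [7, 11]
17 → extends → [7, 11, 17]
10 → replaces 11 → [7, 10, 17]
15 → replaces 17 → [7, 10, 15]
19 → extends → [7, 10, 15, 19]
19 → already a tail → [7, 10, 15, 19]
13 → replaces 15 → [7, 10, 13, 19]
12 → replaces 13 → [7, 10, 12, 19]
14 → replaces 19 → [7, 10, 12, 14]
29 → extends → [7, 10, 12, 14, 29]
3 → replaces 7 → [3, 10, 12, 14, 29]
43 → extends → [3, 10, 12, 14, 29, 43]
11 → replaces 12 → [3, 10, 11, 14, 29, 43]
28 → replaces 29 → [3, 10, 11, 14, 28, 43]
Six tails, so the longest strictly increasing subsequence has length 6 (e.g. 7, 11, 17, 19, 29, 43).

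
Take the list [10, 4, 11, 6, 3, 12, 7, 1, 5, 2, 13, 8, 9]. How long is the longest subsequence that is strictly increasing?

Track the smallest tail for each achievable length (strict):
10 → extends → [10]
4 → replaces 10 → [4]
11 → extends → [4, 11]
6 → replaces 11 → [4, 6]
3 → replaces 4 → [3, 6]
12 → extends → [3, 6, 12]
7 → replaces 12 → [3, 6, 7]
1 → replaces 3 → [1, 6, 7]
5 → replaces 6 → [1, 5, 7]
2 → replaces 5 → [1, 2, 7]
13 → extends → [1, 2, 7, 13]
8 → replaces 13 → [1, 2, 7, 8]
9 → extends → [1, 2, 7, 8, 9]
Five tails, so the longest strictly increasing subsequence has length 5 (e.g. 4, 6, 7, 8, 9).

5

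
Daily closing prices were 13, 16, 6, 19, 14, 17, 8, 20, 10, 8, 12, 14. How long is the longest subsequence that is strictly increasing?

5

Track the smallest tail for each achievable length (strict):
13 → extends → [13]
16 → extends → [13, 16]
6 → replaces 13 → [6, 16]
19 → extends → [6, 16, 19]
14 → replaces 16 → [6, 14, 19]
17 → replaces 19 → [6, 14, 17]
8 → replaces 14 → [6, 8, 17]
20 → extends → [6, 8, 17, 20]
10 → replaces 17 → [6, 8, 10, 20]
8 → already a tail → [6, 8, 10, 20]
12 → replaces 20 → [6, 8, 10, 12]
14 → extends → [6, 8, 10, 12, 14]
Five tails, so the longest strictly increasing subsequence has length 5 (e.g. 6, 8, 10, 12, 14).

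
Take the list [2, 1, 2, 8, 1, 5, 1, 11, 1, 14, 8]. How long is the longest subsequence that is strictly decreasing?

Negate each value so 'decreasing' becomes 'increasing', then run patience tails on the negated sequence:
-2 → extends → [-2]
-1 → extends → [-2, -1]
-2 → already a tail → [-2, -1]
-8 → replaces -2 → [-8, -1]
-1 → already a tail → [-8, -1]
-5 → replaces -1 → [-8, -5]
-1 → extends → [-8, -5, -1]
-11 → replaces -8 → [-11, -5, -1]
-1 → already a tail → [-11, -5, -1]
-14 → replaces -11 → [-14, -5, -1]
-8 → replaces -5 → [-14, -8, -1]
Three tails, so the longest strictly decreasing subsequence of the original has length 3.

3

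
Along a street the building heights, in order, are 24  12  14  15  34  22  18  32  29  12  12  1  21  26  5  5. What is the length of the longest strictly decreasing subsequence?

Let dp[i] be the longest strictly decreasing subsequence ending at i:
i:      1  2  3  4  5  6  7  8  9 10 11 12 13 14 15 16
a[i]:  24 12 14 15 34 22 18 32 29 12 12  1 21 26  5  5
dp:     1  2  2  2  1  2  3  2  3  4  4  5  4  4  5  5
Maximum is 5.

5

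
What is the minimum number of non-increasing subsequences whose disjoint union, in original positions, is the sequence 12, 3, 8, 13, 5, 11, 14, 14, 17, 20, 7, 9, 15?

6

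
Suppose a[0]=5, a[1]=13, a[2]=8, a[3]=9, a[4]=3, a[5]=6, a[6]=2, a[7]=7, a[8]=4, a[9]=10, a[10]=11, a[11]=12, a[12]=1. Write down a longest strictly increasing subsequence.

5, 8, 9, 10, 11, 12

Patience tails give the LIS length; then backtrack through the dp parents:
5 → extends → [5]
13 → extends → [5, 13]
8 → replaces 13 → [5, 8]
9 → extends → [5, 8, 9]
3 → replaces 5 → [3, 8, 9]
6 → replaces 8 → [3, 6, 9]
2 → replaces 3 → [2, 6, 9]
7 → replaces 9 → [2, 6, 7]
4 → replaces 6 → [2, 4, 7]
10 → extends → [2, 4, 7, 10]
11 → extends → [2, 4, 7, 10, 11]
12 → extends → [2, 4, 7, 10, 11, 12]
1 → replaces 2 → [1, 4, 7, 10, 11, 12]
Length 6; one witness is 5, 8, 9, 10, 11, 12.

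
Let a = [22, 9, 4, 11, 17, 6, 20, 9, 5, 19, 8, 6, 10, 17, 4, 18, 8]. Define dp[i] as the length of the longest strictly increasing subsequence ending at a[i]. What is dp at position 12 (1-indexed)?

3

dp[i] = 1 + max{dp[j] : j<i, a[j]<a[i]} (or 1 if no such j):
i:      1  2  3  4  5  6  7  8  9 10 11 12 13 14 15 16 17
a[i]:  22  9  4 11 17  6 20  9  5 19  8  6 10 17  4 18  8
dp:     1  1  1  2  3  2  4  3  2  4  3  3  4  5  1  6  4
At index 12 the value is 3.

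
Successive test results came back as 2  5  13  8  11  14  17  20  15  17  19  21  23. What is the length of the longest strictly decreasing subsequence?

2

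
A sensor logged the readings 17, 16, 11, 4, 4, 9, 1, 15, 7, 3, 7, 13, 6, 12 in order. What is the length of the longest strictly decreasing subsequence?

Let dp[i] be the longest strictly decreasing subsequence ending at i:
i:      1  2  3  4  5  6  7  8  9 10 11 12 13 14
a[i]:  17 16 11  4  4  9  1 15  7  3  7 13  6 12
dp:     1  2  3  4  4  4  5  3  5  6  5  4  6  5
Maximum is 6.

6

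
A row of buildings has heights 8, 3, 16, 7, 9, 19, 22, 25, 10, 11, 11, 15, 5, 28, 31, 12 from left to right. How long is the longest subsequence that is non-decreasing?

9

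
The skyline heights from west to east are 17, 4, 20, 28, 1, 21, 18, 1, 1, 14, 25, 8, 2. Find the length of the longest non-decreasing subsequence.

5

Track the smallest tail for each achievable length (allowing ties):
17 → extends → [17]
4 → replaces 17 → [4]
20 → extends → [4, 20]
28 → extends → [4, 20, 28]
1 → replaces 4 → [1, 20, 28]
21 → replaces 28 → [1, 20, 21]
18 → replaces 20 → [1, 18, 21]
1 → replaces 18 → [1, 1, 21]
1 → replaces 21 → [1, 1, 1]
14 → extends → [1, 1, 1, 14]
25 → extends → [1, 1, 1, 14, 25]
8 → replaces 14 → [1, 1, 1, 8, 25]
2 → replaces 8 → [1, 1, 1, 2, 25]
Five tails, so the longest non-decreasing subsequence has length 5 (e.g. 1, 1, 1, 14, 25).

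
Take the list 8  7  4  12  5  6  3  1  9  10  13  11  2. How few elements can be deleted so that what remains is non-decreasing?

7

Fewest deletions = n − (longest non-decreasing subsequence).
Patience tails:
8 → extends → [8]
7 → replaces 8 → [7]
4 → replaces 7 → [4]
12 → extends → [4, 12]
5 → replaces 12 → [4, 5]
6 → extends → [4, 5, 6]
3 → replaces 4 → [3, 5, 6]
1 → replaces 3 → [1, 5, 6]
9 → extends → [1, 5, 6, 9]
10 → extends → [1, 5, 6, 9, 10]
13 → extends → [1, 5, 6, 9, 10, 13]
11 → replaces 13 → [1, 5, 6, 9, 10, 11]
2 → replaces 5 → [1, 2, 6, 9, 10, 11]
Longest non-decreasing subsequence has length 6, so deletions = 13 − 6 = 7.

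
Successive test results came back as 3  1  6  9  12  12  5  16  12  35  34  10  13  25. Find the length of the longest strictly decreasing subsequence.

3

Negate each value so 'decreasing' becomes 'increasing', then run patience tails on the negated sequence:
-3 → extends → [-3]
-1 → extends → [-3, -1]
-6 → replaces -3 → [-6, -1]
-9 → replaces -6 → [-9, -1]
-12 → replaces -9 → [-12, -1]
-12 → already a tail → [-12, -1]
-5 → replaces -1 → [-12, -5]
-16 → replaces -12 → [-16, -5]
-12 → replaces -5 → [-16, -12]
-35 → replaces -16 → [-35, -12]
-34 → replaces -12 → [-35, -34]
-10 → extends → [-35, -34, -10]
-13 → replaces -10 → [-35, -34, -13]
-25 → replaces -13 → [-35, -34, -25]
Three tails, so the longest strictly decreasing subsequence of the original has length 3.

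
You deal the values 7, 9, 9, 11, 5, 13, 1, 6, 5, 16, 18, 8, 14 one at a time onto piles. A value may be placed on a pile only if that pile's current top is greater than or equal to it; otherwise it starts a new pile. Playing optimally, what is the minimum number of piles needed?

6

The minimum number of non-increasing subsequences covering a sequence equals the length of its longest strictly increasing subsequence.
LIS length is 6 (e.g. 7, 9, 11, 13, 16, 18), so 6 piles are needed.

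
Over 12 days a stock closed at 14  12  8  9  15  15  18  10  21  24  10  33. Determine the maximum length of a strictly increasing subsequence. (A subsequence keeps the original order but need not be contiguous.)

Track the smallest tail for each achievable length (strict):
14 → extends → [14]
12 → replaces 14 → [12]
8 → replaces 12 → [8]
9 → extends → [8, 9]
15 → extends → [8, 9, 15]
15 → already a tail → [8, 9, 15]
18 → extends → [8, 9, 15, 18]
10 → replaces 15 → [8, 9, 10, 18]
21 → extends → [8, 9, 10, 18, 21]
24 → extends → [8, 9, 10, 18, 21, 24]
10 → already a tail → [8, 9, 10, 18, 21, 24]
33 → extends → [8, 9, 10, 18, 21, 24, 33]
Seven tails, so the longest strictly increasing subsequence has length 7 (e.g. 8, 9, 15, 18, 21, 24, 33).

7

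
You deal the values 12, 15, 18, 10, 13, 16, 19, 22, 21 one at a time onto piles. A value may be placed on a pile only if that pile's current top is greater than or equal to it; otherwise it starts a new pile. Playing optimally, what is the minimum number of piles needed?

5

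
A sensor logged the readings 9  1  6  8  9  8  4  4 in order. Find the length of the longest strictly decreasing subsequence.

3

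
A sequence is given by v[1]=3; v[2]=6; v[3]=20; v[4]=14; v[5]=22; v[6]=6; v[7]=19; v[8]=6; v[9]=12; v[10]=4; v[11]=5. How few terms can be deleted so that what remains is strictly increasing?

7

Fewest deletions = n − (longest strictly increasing subsequence).
Patience tails:
3 → extends → [3]
6 → extends → [3, 6]
20 → extends → [3, 6, 20]
14 → replaces 20 → [3, 6, 14]
22 → extends → [3, 6, 14, 22]
6 → already a tail → [3, 6, 14, 22]
19 → replaces 22 → [3, 6, 14, 19]
6 → already a tail → [3, 6, 14, 19]
12 → replaces 14 → [3, 6, 12, 19]
4 → replaces 6 → [3, 4, 12, 19]
5 → replaces 12 → [3, 4, 5, 19]
Longest strictly increasing subsequence has length 4, so deletions = 11 − 4 = 7.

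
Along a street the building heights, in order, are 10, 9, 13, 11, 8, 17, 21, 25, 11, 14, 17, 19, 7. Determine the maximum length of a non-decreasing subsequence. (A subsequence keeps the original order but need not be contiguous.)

Let dp[i] be the length of the longest such subsequence ending at index i:
i:      1  2  3  4  5  6  7  8  9 10 11 12 13
a[i]:  10  9 13 11  8 17 21 25 11 14 17 19  7
dp:     1  1  2  2  1  3  4  5  3  4  5  6  1
Maximum dp value is 6.

6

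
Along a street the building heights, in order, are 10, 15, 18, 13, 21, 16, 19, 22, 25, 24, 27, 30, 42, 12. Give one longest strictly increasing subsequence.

10, 15, 18, 21, 22, 25, 27, 30, 42

Patience tails give the LIS length; then backtrack through the dp parents:
10 → extends → [10]
15 → extends → [10, 15]
18 → extends → [10, 15, 18]
13 → replaces 15 → [10, 13, 18]
21 → extends → [10, 13, 18, 21]
16 → replaces 18 → [10, 13, 16, 21]
19 → replaces 21 → [10, 13, 16, 19]
22 → extends → [10, 13, 16, 19, 22]
25 → extends → [10, 13, 16, 19, 22, 25]
24 → replaces 25 → [10, 13, 16, 19, 22, 24]
27 → extends → [10, 13, 16, 19, 22, 24, 27]
30 → extends → [10, 13, 16, 19, 22, 24, 27, 30]
42 → extends → [10, 13, 16, 19, 22, 24, 27, 30, 42]
12 → replaces 13 → [10, 12, 16, 19, 22, 24, 27, 30, 42]
Length 9; one witness is 10, 15, 18, 21, 22, 25, 27, 30, 42.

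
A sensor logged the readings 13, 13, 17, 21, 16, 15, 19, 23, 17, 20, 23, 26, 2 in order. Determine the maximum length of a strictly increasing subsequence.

6

Let dp[i] be the length of the longest such subsequence ending at index i:
i:      1  2  3  4  5  6  7  8  9 10 11 12 13
a[i]:  13 13 17 21 16 15 19 23 17 20 23 26  2
dp:     1  1  2  3  2  2  3  4  3  4  5  6  1
Maximum dp value is 6.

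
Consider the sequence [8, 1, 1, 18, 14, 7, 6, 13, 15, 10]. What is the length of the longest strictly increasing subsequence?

4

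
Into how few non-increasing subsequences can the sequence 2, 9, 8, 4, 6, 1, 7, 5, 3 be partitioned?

4

The minimum number of non-increasing subsequences covering a sequence equals the length of its longest strictly increasing subsequence.
LIS length is 4 (e.g. 2, 4, 6, 7), so 4 piles are needed.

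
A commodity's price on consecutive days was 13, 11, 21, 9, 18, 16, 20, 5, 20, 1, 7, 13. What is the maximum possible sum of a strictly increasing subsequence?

51

Let S[i] be the best sum of a strictly increasing subsequence ending at i:
i:      1  2  3  4  5  6  7  8  9 10 11 12
a[i]:  13 11 21  9 18 16 20  5 20  1  7 13
S:     13 11 34  9 31 29 51  5 51  1 12 25
Maximum is 51 (e.g. 13 + 18 + 20).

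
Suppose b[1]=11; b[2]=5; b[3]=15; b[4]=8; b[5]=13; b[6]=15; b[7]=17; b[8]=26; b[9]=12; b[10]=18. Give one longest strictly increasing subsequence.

5, 8, 13, 15, 17, 26

Patience tails give the LIS length; then backtrack through the dp parents:
11 → extends → [11]
5 → replaces 11 → [5]
15 → extends → [5, 15]
8 → replaces 15 → [5, 8]
13 → extends → [5, 8, 13]
15 → extends → [5, 8, 13, 15]
17 → extends → [5, 8, 13, 15, 17]
26 → extends → [5, 8, 13, 15, 17, 26]
12 → replaces 13 → [5, 8, 12, 15, 17, 26]
18 → replaces 26 → [5, 8, 12, 15, 17, 18]
Length 6; one witness is 5, 8, 13, 15, 17, 26.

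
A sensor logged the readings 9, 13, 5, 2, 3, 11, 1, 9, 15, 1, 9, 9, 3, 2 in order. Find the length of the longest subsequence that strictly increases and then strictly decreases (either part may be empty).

7

inc[i] = longest strictly increasing subsequence ending at i; dec[i] = longest strictly decreasing subsequence starting at i:
i:      1  2  3  4  5  6  7  8  9 10 11 12 13 14
a[i]:   9 13  5  2  3 11  1  9 15  1  9  9  3  2
inc:    1  2  1  1  2  3  1  3  4  1  3  3  2  2
dec:    4  5  3  2  2  4  1  3  4  1  3  3  2  1
Best peak at i=9 (value 15): inc=4, dec=4, length 4+4−1 = 7.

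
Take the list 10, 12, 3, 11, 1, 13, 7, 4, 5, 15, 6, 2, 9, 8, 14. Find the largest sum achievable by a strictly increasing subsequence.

Let S[i] be the best sum of a strictly increasing subsequence ending at i:
i:      1  2  3  4  5  6  7  8  9 10 11 12 13 14 15
a[i]:  10 12  3 11  1 13  7  4  5 15  6  2  9  8 14
S:     10 22  3 21  1 35 10  7 12 50 18  3 27 26 49
Maximum is 50 (e.g. 10 + 12 + 13 + 15).

50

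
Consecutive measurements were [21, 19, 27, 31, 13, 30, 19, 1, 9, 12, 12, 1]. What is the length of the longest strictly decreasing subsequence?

Let dp[i] be the longest strictly decreasing subsequence ending at i:
i:      1  2  3  4  5  6  7  8  9 10 11 12
a[i]:  21 19 27 31 13 30 19  1  9 12 12  1
dp:     1  2  1  1  3  2  3  4  4  4  4  5
Maximum is 5.

5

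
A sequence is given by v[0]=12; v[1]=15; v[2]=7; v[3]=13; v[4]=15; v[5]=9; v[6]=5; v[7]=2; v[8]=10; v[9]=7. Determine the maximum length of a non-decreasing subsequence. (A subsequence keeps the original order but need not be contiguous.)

Let dp[i] be the length of the longest such subsequence ending at index i:
i:      0  1  2  3  4  5  6  7  8  9
v[i]:  12 15  7 13 15  9  5  2 10  7
dp:     1  2  1  2  3  2  1  1  3  2
Maximum dp value is 3.

3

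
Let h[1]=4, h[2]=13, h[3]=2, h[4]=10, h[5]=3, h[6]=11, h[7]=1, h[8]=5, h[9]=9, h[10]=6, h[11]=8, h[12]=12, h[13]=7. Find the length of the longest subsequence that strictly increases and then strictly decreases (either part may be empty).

inc[i] = longest strictly increasing subsequence ending at i; dec[i] = longest strictly decreasing subsequence starting at i:
i:      1  2  3  4  5  6  7  8  9 10 11 12 13
h[i]:   4 13  2 10  3 11  1  5  9  6  8 12  7
inc:    1  2  1  2  2  3  1  3  4  4  5  6  5
dec:    3  5  2  4  2  4  1  1  3  1  2  2  1
Best peak at i=12 (value 12): inc=6, dec=2, length 6+2−1 = 7.

7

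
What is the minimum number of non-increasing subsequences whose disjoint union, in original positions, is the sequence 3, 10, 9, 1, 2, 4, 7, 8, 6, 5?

Place each on the leftmost legal pile:
3 → new pile 1 (tops now [3])
10 → new pile 2 (tops now [3, 10])
9 → pile 2 (tops now [3, 9])
1 → pile 1 (tops now [1, 9])
2 → pile 2 (tops now [1, 2])
4 → new pile 3 (tops now [1, 2, 4])
7 → new pile 4 (tops now [1, 2, 4, 7])
8 → new pile 5 (tops now [1, 2, 4, 7, 8])
6 → pile 4 (tops now [1, 2, 4, 6, 8])
5 → pile 4 (tops now [1, 2, 4, 5, 8])
Five piles.

5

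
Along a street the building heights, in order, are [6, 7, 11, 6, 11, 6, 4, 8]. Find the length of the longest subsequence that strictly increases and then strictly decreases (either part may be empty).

5

inc[i] = longest strictly increasing subsequence ending at i; dec[i] = longest strictly decreasing subsequence starting at i:
i:      1  2  3  4  5  6  7  8
a[i]:   6  7 11  6 11  6  4  8
inc:    1  2  3  1  3  1  1  3
dec:    2  3  3  2  3  2  1  1
Best peak at i=3 (value 11): inc=3, dec=3, length 3+3−1 = 5.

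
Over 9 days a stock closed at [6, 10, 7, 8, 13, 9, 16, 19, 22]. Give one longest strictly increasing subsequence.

Patience tails give the LIS length; then backtrack through the dp parents:
6 → extends → [6]
10 → extends → [6, 10]
7 → replaces 10 → [6, 7]
8 → extends → [6, 7, 8]
13 → extends → [6, 7, 8, 13]
9 → replaces 13 → [6, 7, 8, 9]
16 → extends → [6, 7, 8, 9, 16]
19 → extends → [6, 7, 8, 9, 16, 19]
22 → extends → [6, 7, 8, 9, 16, 19, 22]
Length 7; one witness is 6, 7, 8, 13, 16, 19, 22.

6, 7, 8, 13, 16, 19, 22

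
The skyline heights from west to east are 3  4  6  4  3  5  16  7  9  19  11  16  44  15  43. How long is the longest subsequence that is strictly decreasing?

3

Let dp[i] be the longest strictly decreasing subsequence ending at i:
i:      1  2  3  4  5  6  7  8  9 10 11 12 13 14 15
a[i]:   3  4  6  4  3  5 16  7  9 19 11 16 44 15 43
dp:     1  1  1  2  3  2  1  2  2  1  2  2  1  3  2
Maximum is 3.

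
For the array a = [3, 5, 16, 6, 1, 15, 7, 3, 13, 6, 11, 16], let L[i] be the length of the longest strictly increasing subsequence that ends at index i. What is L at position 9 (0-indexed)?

3

dp[i] = 1 + max{dp[j] : j<i, a[j]<a[i]} (or 1 if no such j):
i:      0  1  2  3  4  5  6  7  8  9 10 11
a[i]:   3  5 16  6  1 15  7  3 13  6 11 16
dp:     1  2  3  3  1  4  4  2  5  3  5  6
At index 9 the value is 3.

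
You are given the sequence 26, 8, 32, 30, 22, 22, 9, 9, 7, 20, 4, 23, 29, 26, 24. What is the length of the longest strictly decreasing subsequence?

6

Negate each value so 'decreasing' becomes 'increasing', then run patience tails on the negated sequence:
-26 → extends → [-26]
-8 → extends → [-26, -8]
-32 → replaces -26 → [-32, -8]
-30 → replaces -8 → [-32, -30]
-22 → extends → [-32, -30, -22]
-22 → already a tail → [-32, -30, -22]
-9 → extends → [-32, -30, -22, -9]
-9 → already a tail → [-32, -30, -22, -9]
-7 → extends → [-32, -30, -22, -9, -7]
-20 → replaces -9 → [-32, -30, -22, -20, -7]
-4 → extends → [-32, -30, -22, -20, -7, -4]
-23 → replaces -22 → [-32, -30, -23, -20, -7, -4]
-29 → replaces -23 → [-32, -30, -29, -20, -7, -4]
-26 → replaces -20 → [-32, -30, -29, -26, -7, -4]
-24 → replaces -7 → [-32, -30, -29, -26, -24, -4]
Six tails, so the longest strictly decreasing subsequence of the original has length 6.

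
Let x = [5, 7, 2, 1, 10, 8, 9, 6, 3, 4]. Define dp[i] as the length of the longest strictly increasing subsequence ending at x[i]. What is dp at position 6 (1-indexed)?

3

dp[i] = 1 + max{dp[j] : j<i, x[j]<x[i]} (or 1 if no such j):
i:      1  2  3  4  5  6  7  8  9 10
x[i]:   5  7  2  1 10  8  9  6  3  4
dp:     1  2  1  1  3  3  4  2  2  3
At index 6 the value is 3.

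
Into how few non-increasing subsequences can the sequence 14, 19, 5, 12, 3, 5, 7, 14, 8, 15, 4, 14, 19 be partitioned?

Place each on the leftmost legal pile:
14 → new pile 1 (tops now [14])
19 → new pile 2 (tops now [14, 19])
5 → pile 1 (tops now [5, 19])
12 → pile 2 (tops now [5, 12])
3 → pile 1 (tops now [3, 12])
5 → pile 2 (tops now [3, 5])
7 → new pile 3 (tops now [3, 5, 7])
14 → new pile 4 (tops now [3, 5, 7, 14])
8 → pile 4 (tops now [3, 5, 7, 8])
15 → new pile 5 (tops now [3, 5, 7, 8, 15])
4 → pile 2 (tops now [3, 4, 7, 8, 15])
14 → pile 5 (tops now [3, 4, 7, 8, 14])
19 → new pile 6 (tops now [3, 4, 7, 8, 14, 19])
Six piles.

6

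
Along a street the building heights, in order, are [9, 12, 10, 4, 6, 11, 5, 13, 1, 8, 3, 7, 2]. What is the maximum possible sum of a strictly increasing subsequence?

43

Let S[i] be the best sum of a strictly increasing subsequence ending at i:
i:      1  2  3  4  5  6  7  8  9 10 11 12 13
a[i]:   9 12 10  4  6 11  5 13  1  8  3  7  2
S:      9 21 19  4 10 30  9 43  1 18  4 17  3
Maximum is 43 (e.g. 9 + 10 + 11 + 13).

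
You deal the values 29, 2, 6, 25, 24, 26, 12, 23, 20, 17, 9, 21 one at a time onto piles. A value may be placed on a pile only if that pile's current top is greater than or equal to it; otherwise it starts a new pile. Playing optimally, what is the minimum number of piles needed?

5

Place each on the leftmost legal pile:
29 → new pile 1 (tops now [29])
2 → pile 1 (tops now [2])
6 → new pile 2 (tops now [2, 6])
25 → new pile 3 (tops now [2, 6, 25])
24 → pile 3 (tops now [2, 6, 24])
26 → new pile 4 (tops now [2, 6, 24, 26])
12 → pile 3 (tops now [2, 6, 12, 26])
23 → pile 4 (tops now [2, 6, 12, 23])
20 → pile 4 (tops now [2, 6, 12, 20])
17 → pile 4 (tops now [2, 6, 12, 17])
9 → pile 3 (tops now [2, 6, 9, 17])
21 → new pile 5 (tops now [2, 6, 9, 17, 21])
Five piles.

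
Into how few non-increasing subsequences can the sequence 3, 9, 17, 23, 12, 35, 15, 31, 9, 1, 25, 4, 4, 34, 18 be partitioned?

6

Place each on the leftmost legal pile:
3 → new pile 1 (tops now [3])
9 → new pile 2 (tops now [3, 9])
17 → new pile 3 (tops now [3, 9, 17])
23 → new pile 4 (tops now [3, 9, 17, 23])
12 → pile 3 (tops now [3, 9, 12, 23])
35 → new pile 5 (tops now [3, 9, 12, 23, 35])
15 → pile 4 (tops now [3, 9, 12, 15, 35])
31 → pile 5 (tops now [3, 9, 12, 15, 31])
9 → pile 2 (tops now [3, 9, 12, 15, 31])
1 → pile 1 (tops now [1, 9, 12, 15, 31])
25 → pile 5 (tops now [1, 9, 12, 15, 25])
4 → pile 2 (tops now [1, 4, 12, 15, 25])
4 → pile 2 (tops now [1, 4, 12, 15, 25])
34 → new pile 6 (tops now [1, 4, 12, 15, 25, 34])
18 → pile 5 (tops now [1, 4, 12, 15, 18, 34])
Six piles.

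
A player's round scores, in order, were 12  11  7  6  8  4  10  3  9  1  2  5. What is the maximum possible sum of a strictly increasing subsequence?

Let S[i] be the best sum of a strictly increasing subsequence ending at i:
i:      1  2  3  4  5  6  7  8  9 10 11 12
a[i]:  12 11  7  6  8  4 10  3  9  1  2  5
S:     12 11  7  6 15  4 25  3 24  1  3  9
Maximum is 25 (e.g. 7 + 8 + 10).

25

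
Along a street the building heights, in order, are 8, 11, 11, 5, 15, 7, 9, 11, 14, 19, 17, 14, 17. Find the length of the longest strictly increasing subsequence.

Track the smallest tail for each achievable length (strict):
8 → extends → [8]
11 → extends → [8, 11]
11 → already a tail → [8, 11]
5 → replaces 8 → [5, 11]
15 → extends → [5, 11, 15]
7 → replaces 11 → [5, 7, 15]
9 → replaces 15 → [5, 7, 9]
11 → extends → [5, 7, 9, 11]
14 → extends → [5, 7, 9, 11, 14]
19 → extends → [5, 7, 9, 11, 14, 19]
17 → replaces 19 → [5, 7, 9, 11, 14, 17]
14 → already a tail → [5, 7, 9, 11, 14, 17]
17 → already a tail → [5, 7, 9, 11, 14, 17]
Six tails, so the longest strictly increasing subsequence has length 6 (e.g. 5, 7, 9, 11, 14, 19).

6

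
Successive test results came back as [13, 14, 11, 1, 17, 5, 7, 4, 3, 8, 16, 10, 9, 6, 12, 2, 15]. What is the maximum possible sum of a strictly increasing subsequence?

Let S[i] be the best sum of a strictly increasing subsequence ending at i:
i:      1  2  3  4  5  6  7  8  9 10 11 12 13 14 15 16 17
a[i]:  13 14 11  1 17  5  7  4  3  8 16 10  9  6 12  2 15
S:     13 27 11  1 44  6 13  5  4 21 43 31 30 12 43  3 58
Maximum is 58 (e.g. 1 + 5 + 7 + 8 + 10 + 12 + 15).

58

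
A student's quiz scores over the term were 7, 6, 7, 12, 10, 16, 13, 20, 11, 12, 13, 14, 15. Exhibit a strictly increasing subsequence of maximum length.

Patience tails give the LIS length; then backtrack through the dp parents:
7 → extends → [7]
6 → replaces 7 → [6]
7 → extends → [6, 7]
12 → extends → [6, 7, 12]
10 → replaces 12 → [6, 7, 10]
16 → extends → [6, 7, 10, 16]
13 → replaces 16 → [6, 7, 10, 13]
20 → extends → [6, 7, 10, 13, 20]
11 → replaces 13 → [6, 7, 10, 11, 20]
12 → replaces 20 → [6, 7, 10, 11, 12]
13 → extends → [6, 7, 10, 11, 12, 13]
14 → extends → [6, 7, 10, 11, 12, 13, 14]
15 → extends → [6, 7, 10, 11, 12, 13, 14, 15]
Length 8; one witness is 6, 7, 10, 11, 12, 13, 14, 15.

6, 7, 10, 11, 12, 13, 14, 15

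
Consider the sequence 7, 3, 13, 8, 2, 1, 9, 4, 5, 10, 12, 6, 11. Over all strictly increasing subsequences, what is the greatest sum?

46

Let S[i] be the best sum of a strictly increasing subsequence ending at i:
i:      1  2  3  4  5  6  7  8  9 10 11 12 13
a[i]:   7  3 13  8  2  1  9  4  5 10 12  6 11
S:      7  3 20 15  2  1 24  7 12 34 46 18 45
Maximum is 46 (e.g. 7 + 8 + 9 + 10 + 12).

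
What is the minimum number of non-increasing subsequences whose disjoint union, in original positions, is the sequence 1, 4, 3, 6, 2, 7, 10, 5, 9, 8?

5

Place each on the leftmost legal pile:
1 → new pile 1 (tops now [1])
4 → new pile 2 (tops now [1, 4])
3 → pile 2 (tops now [1, 3])
6 → new pile 3 (tops now [1, 3, 6])
2 → pile 2 (tops now [1, 2, 6])
7 → new pile 4 (tops now [1, 2, 6, 7])
10 → new pile 5 (tops now [1, 2, 6, 7, 10])
5 → pile 3 (tops now [1, 2, 5, 7, 10])
9 → pile 5 (tops now [1, 2, 5, 7, 9])
8 → pile 5 (tops now [1, 2, 5, 7, 8])
Five piles.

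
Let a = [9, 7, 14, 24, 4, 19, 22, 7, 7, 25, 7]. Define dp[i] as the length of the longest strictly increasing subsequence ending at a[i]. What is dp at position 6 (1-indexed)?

3

dp[i] = 1 + max{dp[j] : j<i, a[j]<a[i]} (or 1 if no such j):
i:      1  2  3  4  5  6  7  8  9 10 11
a[i]:   9  7 14 24  4 19 22  7  7 25  7
dp:     1  1  2  3  1  3  4  2  2  5  2
At index 6 the value is 3.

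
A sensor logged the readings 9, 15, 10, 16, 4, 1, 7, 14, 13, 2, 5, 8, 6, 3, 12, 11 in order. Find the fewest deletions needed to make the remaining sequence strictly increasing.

Fewest deletions = n − (longest strictly increasing subsequence).
Patience tails:
9 → extends → [9]
15 → extends → [9, 15]
10 → replaces 15 → [9, 10]
16 → extends → [9, 10, 16]
4 → replaces 9 → [4, 10, 16]
1 → replaces 4 → [1, 10, 16]
7 → replaces 10 → [1, 7, 16]
14 → replaces 16 → [1, 7, 14]
13 → replaces 14 → [1, 7, 13]
2 → replaces 7 → [1, 2, 13]
5 → replaces 13 → [1, 2, 5]
8 → extends → [1, 2, 5, 8]
6 → replaces 8 → [1, 2, 5, 6]
3 → replaces 5 → [1, 2, 3, 6]
12 → extends → [1, 2, 3, 6, 12]
11 → replaces 12 → [1, 2, 3, 6, 11]
Longest strictly increasing subsequence has length 5, so deletions = 16 − 5 = 11.

11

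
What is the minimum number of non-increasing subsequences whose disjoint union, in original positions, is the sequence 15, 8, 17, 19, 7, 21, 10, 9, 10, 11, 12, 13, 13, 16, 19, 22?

9

Place each on the leftmost legal pile:
15 → new pile 1 (tops now [15])
8 → pile 1 (tops now [8])
17 → new pile 2 (tops now [8, 17])
19 → new pile 3 (tops now [8, 17, 19])
7 → pile 1 (tops now [7, 17, 19])
21 → new pile 4 (tops now [7, 17, 19, 21])
10 → pile 2 (tops now [7, 10, 19, 21])
9 → pile 2 (tops now [7, 9, 19, 21])
10 → pile 3 (tops now [7, 9, 10, 21])
11 → pile 4 (tops now [7, 9, 10, 11])
12 → new pile 5 (tops now [7, 9, 10, 11, 12])
13 → new pile 6 (tops now [7, 9, 10, 11, 12, 13])
13 → pile 6 (tops now [7, 9, 10, 11, 12, 13])
16 → new pile 7 (tops now [7, 9, 10, 11, 12, 13, 16])
19 → new pile 8 (tops now [7, 9, 10, 11, 12, 13, 16, 19])
22 → new pile 9 (tops now [7, 9, 10, 11, 12, 13, 16, 19, 22])
Nine piles.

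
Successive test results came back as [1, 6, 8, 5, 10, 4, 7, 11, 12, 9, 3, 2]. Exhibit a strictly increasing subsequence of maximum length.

Patience tails give the LIS length; then backtrack through the dp parents:
1 → extends → [1]
6 → extends → [1, 6]
8 → extends → [1, 6, 8]
5 → replaces 6 → [1, 5, 8]
10 → extends → [1, 5, 8, 10]
4 → replaces 5 → [1, 4, 8, 10]
7 → replaces 8 → [1, 4, 7, 10]
11 → extends → [1, 4, 7, 10, 11]
12 → extends → [1, 4, 7, 10, 11, 12]
9 → replaces 10 → [1, 4, 7, 9, 11, 12]
3 → replaces 4 → [1, 3, 7, 9, 11, 12]
2 → replaces 3 → [1, 2, 7, 9, 11, 12]
Length 6; one witness is 1, 6, 8, 10, 11, 12.

1, 6, 8, 10, 11, 12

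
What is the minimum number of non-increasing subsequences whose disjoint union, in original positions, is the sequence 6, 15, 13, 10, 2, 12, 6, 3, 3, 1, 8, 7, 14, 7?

4

The minimum number of non-increasing subsequences covering a sequence equals the length of its longest strictly increasing subsequence.
LIS length is 4 (e.g. 6, 10, 12, 14), so 4 piles are needed.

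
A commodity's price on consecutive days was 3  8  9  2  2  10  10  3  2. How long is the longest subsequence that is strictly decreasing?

3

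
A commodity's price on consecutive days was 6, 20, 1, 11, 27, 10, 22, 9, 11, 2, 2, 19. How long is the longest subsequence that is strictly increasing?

4

Track the smallest tail for each achievable length (strict):
6 → extends → [6]
20 → extends → [6, 20]
1 → replaces 6 → [1, 20]
11 → replaces 20 → [1, 11]
27 → extends → [1, 11, 27]
10 → replaces 11 → [1, 10, 27]
22 → replaces 27 → [1, 10, 22]
9 → replaces 10 → [1, 9, 22]
11 → replaces 22 → [1, 9, 11]
2 → replaces 9 → [1, 2, 11]
2 → already a tail → [1, 2, 11]
19 → extends → [1, 2, 11, 19]
Four tails, so the longest strictly increasing subsequence has length 4 (e.g. 6, 10, 11, 19).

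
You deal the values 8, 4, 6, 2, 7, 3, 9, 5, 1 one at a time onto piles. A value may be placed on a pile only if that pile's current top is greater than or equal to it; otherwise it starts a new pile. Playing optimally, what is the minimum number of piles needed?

4

Place each on the leftmost legal pile:
8 → new pile 1 (tops now [8])
4 → pile 1 (tops now [4])
6 → new pile 2 (tops now [4, 6])
2 → pile 1 (tops now [2, 6])
7 → new pile 3 (tops now [2, 6, 7])
3 → pile 2 (tops now [2, 3, 7])
9 → new pile 4 (tops now [2, 3, 7, 9])
5 → pile 3 (tops now [2, 3, 5, 9])
1 → pile 1 (tops now [1, 3, 5, 9])
Four piles.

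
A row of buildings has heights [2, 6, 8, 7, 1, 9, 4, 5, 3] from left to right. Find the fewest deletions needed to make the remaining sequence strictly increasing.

5

Fewest deletions = n − (longest strictly increasing subsequence).
i:     1 2 3 4 5 6 7 8 9
a[i]:  2 6 8 7 1 9 4 5 3
dp:    1 2 3 3 1 4 2 3 2
max dp = 4, so deletions = 9 − 4 = 5.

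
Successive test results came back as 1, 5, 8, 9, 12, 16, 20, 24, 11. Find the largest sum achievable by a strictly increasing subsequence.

95

Let S[i] be the best sum of a strictly increasing subsequence ending at i:
i:      1  2  3  4  5  6  7  8  9
a[i]:   1  5  8  9 12 16 20 24 11
S:      1  6 14 23 35 51 71 95 34
Maximum is 95 (e.g. 1 + 5 + 8 + 9 + 12 + 16 + 20 + 24).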